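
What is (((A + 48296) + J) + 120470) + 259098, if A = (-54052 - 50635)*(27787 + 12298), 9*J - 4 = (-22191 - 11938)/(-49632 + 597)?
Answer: -1851735908357996/441315 ≈ -4.1960e+9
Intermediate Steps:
J = 230269/441315 (J = 4/9 + ((-22191 - 11938)/(-49632 + 597))/9 = 4/9 + (-34129/(-49035))/9 = 4/9 + (-34129*(-1/49035))/9 = 4/9 + (⅑)*(34129/49035) = 4/9 + 34129/441315 = 230269/441315 ≈ 0.52178)
A = -4196378395 (A = -104687*40085 = -4196378395)
(((A + 48296) + J) + 120470) + 259098 = (((-4196378395 + 48296) + 230269/441315) + 120470) + 259098 = ((-4196330099 + 230269/441315) + 120470) + 259098 = (-1851903417409916/441315 + 120470) + 259098 = -1851850252191866/441315 + 259098 = -1851735908357996/441315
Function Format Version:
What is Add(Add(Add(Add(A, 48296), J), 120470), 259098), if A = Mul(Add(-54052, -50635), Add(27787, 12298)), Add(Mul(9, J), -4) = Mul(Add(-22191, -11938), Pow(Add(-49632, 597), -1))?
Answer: Rational(-1851735908357996, 441315) ≈ -4.1960e+9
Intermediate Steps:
J = Rational(230269, 441315) (J = Add(Rational(4, 9), Mul(Rational(1, 9), Mul(Add(-22191, -11938), Pow(Add(-49632, 597), -1)))) = Add(Rational(4, 9), Mul(Rational(1, 9), Mul(-34129, Pow(-49035, -1)))) = Add(Rational(4, 9), Mul(Rational(1, 9), Mul(-34129, Rational(-1, 49035)))) = Add(Rational(4, 9), Mul(Rational(1, 9), Rational(34129, 49035))) = Add(Rational(4, 9), Rational(34129, 441315)) = Rational(230269, 441315) ≈ 0.52178)
A = -4196378395 (A = Mul(-104687, 40085) = -4196378395)
Add(Add(Add(Add(A, 48296), J), 120470), 259098) = Add(Add(Add(Add(-4196378395, 48296), Rational(230269, 441315)), 120470), 259098) = Add(Add(Add(-4196330099, Rational(230269, 441315)), 120470), 259098) = Add(Add(Rational(-1851903417409916, 441315), 120470), 259098) = Add(Rational(-1851850252191866, 441315), 259098) = Rational(-1851735908357996, 441315)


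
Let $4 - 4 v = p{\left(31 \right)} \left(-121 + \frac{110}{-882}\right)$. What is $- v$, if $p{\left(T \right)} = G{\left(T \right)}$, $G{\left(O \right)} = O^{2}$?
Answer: $- \frac{12833635}{441} \approx -29101.0$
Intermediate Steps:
$p{\left(T \right)} = T^{2}$
$v = \frac{12833635}{441}$ ($v = 1 - \frac{31^{2} \left(-121 + \frac{110}{-882}\right)}{4} = 1 - \frac{961 \left(-121 + 110 \left(- \frac{1}{882}\right)\right)}{4} = 1 - \frac{961 \left(-121 - \frac{55}{441}\right)}{4} = 1 - \frac{961 \left(- \frac{53416}{441}\right)}{4} = 1 - - \frac{12833194}{441} = 1 + \frac{12833194}{441} = \frac{12833635}{441} \approx 29101.0$)
$- v = \left(-1\right) \frac{12833635}{441} = - \frac{12833635}{441}$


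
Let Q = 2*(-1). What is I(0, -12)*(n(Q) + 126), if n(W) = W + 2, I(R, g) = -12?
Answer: -1512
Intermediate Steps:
Q = -2
n(W) = 2 + W
I(0, -12)*(n(Q) + 126) = -12*((2 - 2) + 126) = -12*(0 + 126) = -12*126 = -1512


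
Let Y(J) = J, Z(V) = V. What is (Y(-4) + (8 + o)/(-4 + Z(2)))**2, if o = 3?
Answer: 361/4 ≈ 90.250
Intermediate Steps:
(Y(-4) + (8 + o)/(-4 + Z(2)))**2 = (-4 + (8 + 3)/(-4 + 2))**2 = (-4 + 11/(-2))**2 = (-4 + 11*(-1/2))**2 = (-4 - 11/2)**2 = (-19/2)**2 = 361/4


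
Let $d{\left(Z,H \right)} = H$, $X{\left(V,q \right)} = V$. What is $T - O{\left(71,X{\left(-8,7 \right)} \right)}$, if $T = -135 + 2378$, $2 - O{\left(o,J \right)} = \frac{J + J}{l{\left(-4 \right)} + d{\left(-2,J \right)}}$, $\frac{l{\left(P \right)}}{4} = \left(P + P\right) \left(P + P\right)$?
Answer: $\frac{69469}{31} \approx 2240.9$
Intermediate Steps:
$l{\left(P \right)} = 16 P^{2}$ ($l{\left(P \right)} = 4 \left(P + P\right) \left(P + P\right) = 4 \cdot 2 P 2 P = 4 \cdot 4 P^{2} = 16 P^{2}$)
$O{\left(o,J \right)} = 2 - \frac{2 J}{256 + J}$ ($O{\left(o,J \right)} = 2 - \frac{J + J}{16 \left(-4\right)^{2} + J} = 2 - \frac{2 J}{16 \cdot 16 + J} = 2 - \frac{2 J}{256 + J}$)
$T = 2243$
$T - O{\left(71,X{\left(-8,7 \right)} \right)} = 2243 - \frac{512}{256 - 8} = 2243 - \frac{512}{248} = 2243 - 512 \cdot \frac{1}{248} = 2243 - \frac{64}{31} = \frac{69469}{31}$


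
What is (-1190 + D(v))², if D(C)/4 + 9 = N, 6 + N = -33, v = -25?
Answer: 1909924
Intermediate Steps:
N = -39 (N = -6 - 33 = -39)
D(C) = -192 (D(C) = -36 + 4*(-39) = -36 - 156 = -192)
(-1190 + D(v))² = (-1190 - 192)² = (-1382)² = 1909924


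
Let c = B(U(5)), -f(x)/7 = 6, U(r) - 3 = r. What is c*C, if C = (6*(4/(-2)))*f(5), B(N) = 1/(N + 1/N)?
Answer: 4032/65 ≈ 62.031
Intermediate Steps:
U(r) = 3 + r
f(x) = -42 (f(x) = -7*6 = -42)
c = 8/65 (c = (3 + 5)/(1 + (3 + 5)**2) = 8/(1 + 8**2) = 8/(1 + 64) = 8/65 ≈ 0.12308)
C = 504 (C = (6*(4/(-2)))*(-42) = (6*(4*(-1/2)))*(-42) = (6*(-2))*(-42) = -12*(-42) = 504)
c*C = (8/65)*504 = 4032/65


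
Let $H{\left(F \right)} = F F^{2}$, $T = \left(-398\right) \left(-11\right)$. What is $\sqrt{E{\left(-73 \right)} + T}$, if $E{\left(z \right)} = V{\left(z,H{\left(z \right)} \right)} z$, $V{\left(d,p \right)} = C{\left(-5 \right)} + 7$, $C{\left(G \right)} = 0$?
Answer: $\sqrt{3867} \approx 62.185$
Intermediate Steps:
$T = 4378$
$H{\left(F \right)} = F^{3}$
$V{\left(d,p \right)} = 7$ ($V{\left(d,p \right)} = 0 + 7 = 7$)
$E{\left(z \right)} = 7 z$
$\sqrt{E{\left(-73 \right)} + T} = \sqrt{7 \left(-73\right) + 4378} = \sqrt{-511 + 4378} = \sqrt{3867}$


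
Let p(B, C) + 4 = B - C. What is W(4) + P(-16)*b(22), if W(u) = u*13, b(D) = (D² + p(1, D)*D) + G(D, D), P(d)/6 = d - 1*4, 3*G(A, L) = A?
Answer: 7092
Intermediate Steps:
G(A, L) = A/3
P(d) = -24 + 6*d (P(d) = 6*(d - 1*4) = 6*(d - 4) = 6*(-4 + d) = -24 + 6*d)
p(B, C) = -4 + B - C (p(B, C) = -4 + (B - C) = -4 + B - C)
b(D) = D² + D/3 + D*(-3 - D) (b(D) = (D² + (-4 + 1 - D)*D) + D/3 = (D² + (-3 - D)*D) + D/3 = (D² + D*(-3 - D)) + D/3 = D² + D/3 + D*(-3 - D))
W(u) = 13*u
W(4) + P(-16)*b(22) = 13*4 + (-24 + 6*(-16))*(-8/3*22) = 52 + (-24 - 96)*(-176/3) = 52 - 120*(-176/3) = 52 + 7040 = 7092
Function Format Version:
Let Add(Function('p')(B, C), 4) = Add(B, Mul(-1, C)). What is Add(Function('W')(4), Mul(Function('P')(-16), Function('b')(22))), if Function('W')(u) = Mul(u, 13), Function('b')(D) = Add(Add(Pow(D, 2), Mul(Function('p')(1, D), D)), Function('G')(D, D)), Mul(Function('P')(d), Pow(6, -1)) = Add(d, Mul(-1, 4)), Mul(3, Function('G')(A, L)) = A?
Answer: 7092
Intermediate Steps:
Function('G')(A, L) = Mul(Rational(1, 3), A)
Function('P')(d) = Add(-24, Mul(6, d)) (Function('P')(d) = Mul(6, Add(d, Mul(-1, 4))) = Mul(6, Add(d, -4)) = Mul(6, Add(-4, d)) = Add(-24, Mul(6, d)))
Function('p')(B, C) = Add(-4, B, Mul(-1, C)) (Function('p')(B, C) = Add(-4, Add(B, Mul(-1, C))) = Add(-4, B, Mul(-1, C)))
Function('b')(D) = Add(Pow(D, 2), Mul(Rational(1, 3), D), Mul(D, Add(-3, Mul(-1, D)))) (Function('b')(D) = Add(Add(Pow(D, 2), Mul(Add(-4, 1, Mul(-1, D)), D)), Mul(Rational(1, 3), D)) = Add(Add(Pow(D, 2), Mul(Add(-3, Mul(-1, D)), D)), Mul(Rational(1, 3), D)) = Add(Add(Pow(D, 2), Mul(D, Add(-3, Mul(-1, D)))), Mul(Rational(1, 3), D)) = Add(Pow(D, 2), Mul(Rational(1, 3), D), Mul(D, Add(-3, Mul(-1, D)))))
Function('W')(u) = Mul(13, u)
Add(Function('W')(4), Mul(Function('P')(-16), Function('b')(22))) = Add(Mul(13, 4), Mul(Add(-24, Mul(6, -16)), Mul(Rational(-8, 3), 22))) = Add(52, Mul(Add(-24, -96), Rational(-176, 3))) = Add(52, Mul(-120, Rational(-176, 3))) = Add(52, 7040) = 7092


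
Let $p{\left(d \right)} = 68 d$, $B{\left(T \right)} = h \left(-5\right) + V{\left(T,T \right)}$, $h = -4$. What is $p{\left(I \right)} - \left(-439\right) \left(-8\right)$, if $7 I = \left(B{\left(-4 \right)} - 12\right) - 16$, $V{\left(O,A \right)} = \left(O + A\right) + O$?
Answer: $- \frac{25944}{7} \approx -3706.3$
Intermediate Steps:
$V{\left(O,A \right)} = A + 2 O$ ($V{\left(O,A \right)} = \left(A + O\right) + O = A + 2 O$)
$B{\left(T \right)} = 20 + 3 T$ ($B{\left(T \right)} = \left(-4\right) \left(-5\right) + \left(T + 2 T\right) = 20 + 3 T$)
$I = - \frac{20}{7}$ ($I = \frac{\left(\left(20 + 3 \left(-4\right)\right) - 12\right) - 16}{7} = \frac{\left(\left(20 - 12\right) - 12\right) - 16}{7} = \frac{\left(8 - 12\right) - 16}{7} = \frac{-4 - 16}{7} = \frac{1}{7} \left(-20\right) = - \frac{20}{7} \approx -2.8571$)
$p{\left(I \right)} - \left(-439\right) \left(-8\right) = 68 \left(- \frac{20}{7}\right) - \left(-439\right) \left(-8\right) = - \frac{1360}{7} - 3512 = - \frac{25944}{7}$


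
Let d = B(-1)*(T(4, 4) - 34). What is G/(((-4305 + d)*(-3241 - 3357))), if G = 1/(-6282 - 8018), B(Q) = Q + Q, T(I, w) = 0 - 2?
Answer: -1/399389476200 ≈ -2.5038e-12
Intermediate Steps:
T(I, w) = -2
B(Q) = 2*Q
d = 72 (d = (2*(-1))*(-2 - 34) = -2*(-36) = 72)
G = -1/14300 (G = 1/(-14300) = -1/14300 ≈ -6.9930e-5)
G/(((-4305 + d)*(-3241 - 3357))) = -1/((-4305 + 72)*(-3241 - 3357))/14300 = -1/(14300*((-4233*(-6598)))) = -1/14300/27929334 = -1/14300*1/27929334 = -1/399389476200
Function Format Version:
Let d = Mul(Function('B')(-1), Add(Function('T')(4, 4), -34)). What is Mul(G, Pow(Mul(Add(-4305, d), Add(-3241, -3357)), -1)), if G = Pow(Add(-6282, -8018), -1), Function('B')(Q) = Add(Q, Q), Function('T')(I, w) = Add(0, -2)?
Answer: Rational(-1, 399389476200) ≈ -2.5038e-12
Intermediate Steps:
Function('T')(I, w) = -2
Function('B')(Q) = Mul(2, Q)
d = 72 (d = Mul(Mul(2, -1), Add(-2, -34)) = Mul(-2, -36) = 72)
G = Rational(-1, 14300) (G = Pow(-14300, -1) = Rational(-1, 14300) ≈ -6.9930e-5)
Mul(G, Pow(Mul(Add(-4305, d), Add(-3241, -3357)), -1)) = Mul(Rational(-1, 14300), Pow(Mul(Add(-4305, 72), Add(-3241, -3357)), -1)) = Mul(Rational(-1, 14300), Pow(Mul(-4233, -6598), -1)) = Mul(Rational(-1, 14300), Pow(27929334, -1)) = Mul(Rational(-1, 14300), Rational(1, 27929334)) = Rational(-1, 399389476200)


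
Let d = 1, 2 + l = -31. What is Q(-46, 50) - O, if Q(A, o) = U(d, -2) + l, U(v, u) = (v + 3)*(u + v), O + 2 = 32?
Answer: -67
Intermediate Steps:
l = -33 (l = -2 - 31 = -33)
O = 30 (O = -2 + 32 = 30)
U(v, u) = (3 + v)*(u + v)
Q(A, o) = -37 (Q(A, o) = (1² + 3*(-2) + 3*1 - 2*1) - 33 = (1 - 6 + 3 - 2) - 33 = -4 - 33 = -37)
Q(-46, 50) - O = -37 - 1*30 = -37 - 30 = -67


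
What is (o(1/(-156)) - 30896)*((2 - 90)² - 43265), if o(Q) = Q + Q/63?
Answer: 2696451965248/2457 ≈ 1.0975e+9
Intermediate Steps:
o(Q) = 64*Q/63 (o(Q) = Q + Q*(1/63) = Q + Q/63 = 64*Q/63)
(o(1/(-156)) - 30896)*((2 - 90)² - 43265) = ((64/63)/(-156) - 30896)*((2 - 90)² - 43265) = ((64/63)*(-1/156) - 30896)*((-88)² - 43265) = (-16/2457 - 30896)*(7744 - 43265) = -75911488/2457*(-35521) = 2696451965248/2457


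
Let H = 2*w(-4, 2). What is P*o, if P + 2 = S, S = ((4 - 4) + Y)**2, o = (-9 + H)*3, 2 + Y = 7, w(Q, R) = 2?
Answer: -345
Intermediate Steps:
Y = 5 (Y = -2 + 7 = 5)
H = 4 (H = 2*2 = 4)
o = -15 (o = (-9 + 4)*3 = -5*3 = -15)
S = 25 (S = ((4 - 4) + 5)**2 = (0 + 5)**2 = 5**2 = 25)
P = 23 (P = -2 + 25 = 23)
P*o = 23*(-15) = -345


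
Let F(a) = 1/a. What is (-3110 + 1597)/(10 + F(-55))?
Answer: -83215/549 ≈ -151.58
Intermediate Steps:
(-3110 + 1597)/(10 + F(-55)) = (-3110 + 1597)/(10 + 1/(-55)) = -1513/(10 - 1/55) = -1513/549/55 = -1513*55/549 = -83215/549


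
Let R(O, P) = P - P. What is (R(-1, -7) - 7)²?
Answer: 49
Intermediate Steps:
R(O, P) = 0
(R(-1, -7) - 7)² = (0 - 7)² = (-7)² = 49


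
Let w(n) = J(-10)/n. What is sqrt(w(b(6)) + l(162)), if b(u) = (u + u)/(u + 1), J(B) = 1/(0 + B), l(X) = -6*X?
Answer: I*sqrt(3499410)/60 ≈ 31.178*I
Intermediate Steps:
J(B) = 1/B
b(u) = 2*u/(1 + u) (b(u) = (2*u)/(1 + u) = 2*u/(1 + u))
w(n) = -1/(10*n) (w(n) = 1/((-10)*n) = -1/(10*n))
sqrt(w(b(6)) + l(162)) = sqrt(-1/(10*(2*6/(1 + 6))) - 6*162) = sqrt(-1/(10*(2*6/7)) - 972) = sqrt(-1/(10*(2*6*(1/7))) - 972) = sqrt(-1/(10*12/7) - 972) = sqrt(-1/10*7/12 - 972) = sqrt(-7/120 - 972) = sqrt(-116647/120) = I*sqrt(3499410)/60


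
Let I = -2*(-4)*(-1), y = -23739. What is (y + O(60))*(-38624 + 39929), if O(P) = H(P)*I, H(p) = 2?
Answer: -31000275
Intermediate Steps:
I = -8 (I = 8*(-1) = -8)
O(P) = -16 (O(P) = 2*(-8) = -16)
(y + O(60))*(-38624 + 39929) = (-23739 - 16)*(-38624 + 39929) = -23755*1305 = -31000275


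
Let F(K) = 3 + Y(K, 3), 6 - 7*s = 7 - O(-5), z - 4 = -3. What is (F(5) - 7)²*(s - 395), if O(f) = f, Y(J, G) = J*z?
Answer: -2771/7 ≈ -395.86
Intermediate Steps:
z = 1 (z = 4 - 3 = 1)
Y(J, G) = J (Y(J, G) = J*1 = J)
s = -6/7 (s = 6/7 - (7 - 1*(-5))/7 = 6/7 - (7 + 5)/7 = 6/7 - ⅐*12 = 6/7 - 12/7 = -6/7 ≈ -0.85714)
F(K) = 3 + K
(F(5) - 7)²*(s - 395) = ((3 + 5) - 7)²*(-6/7 - 395) = (8 - 7)²*(-2771/7) = 1²*(-2771/7) = 1*(-2771/7) = -2771/7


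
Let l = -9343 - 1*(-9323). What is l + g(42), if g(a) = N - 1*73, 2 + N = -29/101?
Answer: -9624/101 ≈ -95.287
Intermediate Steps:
N = -231/101 (N = -2 - 29/101 = -231/101 ≈ -2.2871)
l = -20 (l = -9343 + 9323 = -20)
g(a) = -7604/101 (g(a) = -231/101 - 1*73 = -231/101 - 73 = -7604/101)
l + g(42) = -20 - 7604/101 = -9624/101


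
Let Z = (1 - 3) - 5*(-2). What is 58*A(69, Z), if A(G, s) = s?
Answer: 464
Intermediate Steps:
Z = 8 (Z = -2 + 10 = 8)
58*A(69, Z) = 58*8 = 464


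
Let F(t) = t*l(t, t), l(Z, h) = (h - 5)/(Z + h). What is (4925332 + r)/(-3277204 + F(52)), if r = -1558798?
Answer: -2244356/2184787 ≈ -1.0273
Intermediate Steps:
l(Z, h) = (-5 + h)/(Z + h)
F(t) = -5/2 + t/2 (F(t) = t*((-5 + t)/(t + t)) = t*((-5 + t)/((2*t))) = t*((1/(2*t))*(-5 + t)) = t*((-5 + t)/(2*t)) = -5/2 + t/2)
(4925332 + r)/(-3277204 + F(52)) = (4925332 - 1558798)/(-3277204 + (-5/2 + (½)*52)) = 3366534/(-3277204 + (-5/2 + 26)) = 3366534/(-3277204 + 47/2) = 3366534/(-6554361/2) = 3366534*(-2/6554361) = -2244356/2184787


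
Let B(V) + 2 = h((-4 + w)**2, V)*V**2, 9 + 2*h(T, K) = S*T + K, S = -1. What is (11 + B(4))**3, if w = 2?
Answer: -250047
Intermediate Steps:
h(T, K) = -9/2 + K/2 - T/2 (h(T, K) = -9/2 + (-T + K)/2 = -9/2 + (K - T)/2 = -9/2 + (K/2 - T/2) = -9/2 + K/2 - T/2)
B(V) = -2 + V**2*(-13/2 + V/2) (B(V) = -2 + (-9/2 + V/2 - (-4 + 2)**2/2)*V**2 = -2 + (-9/2 + V/2 - 1/2*(-2)**2)*V**2 = -2 + (-9/2 + V/2 - 1/2*4)*V**2 = -2 + (-9/2 + V/2 - 2)*V**2 = -2 + (-13/2 + V/2)*V**2 = -2 + V**2*(-13/2 + V/2))
(11 + B(4))**3 = (11 + (-2 + (1/2)*4**2*(-13 + 4)))**3 = (11 + (-2 + (1/2)*16*(-9)))**3 = (11 + (-2 - 72))**3 = (11 - 74)**3 = (-63)**3 = -250047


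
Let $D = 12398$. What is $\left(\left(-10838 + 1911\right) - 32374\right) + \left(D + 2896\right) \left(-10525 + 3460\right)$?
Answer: $-108093411$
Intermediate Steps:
$\left(\left(-10838 + 1911\right) - 32374\right) + \left(D + 2896\right) \left(-10525 + 3460\right) = \left(\left(-10838 + 1911\right) - 32374\right) + \left(12398 + 2896\right) \left(-10525 + 3460\right) = \left(-8927 - 32374\right) + 15294 \left(-7065\right) = -41301 - 108052110 = -108093411$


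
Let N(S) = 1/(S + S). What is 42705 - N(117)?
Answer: 9992969/234 ≈ 42705.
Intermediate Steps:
N(S) = 1/(2*S)
42705 - N(117) = 42705 - 1/(2*117) = 42705 - 1*1/234 = 42705 - 1/234 = 9992969/234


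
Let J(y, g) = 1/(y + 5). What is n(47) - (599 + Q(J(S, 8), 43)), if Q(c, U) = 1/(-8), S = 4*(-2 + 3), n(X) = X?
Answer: -4415/8 ≈ -551.88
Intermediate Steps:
S = 4 (S = 4*1 = 4)
J(y, g) = 1/(5 + y)
Q(c, U) = -⅛
n(47) - (599 + Q(J(S, 8), 43)) = 47 - (599 - ⅛) = 47 - 1*4791/8 = 47 - 4791/8 = -4415/8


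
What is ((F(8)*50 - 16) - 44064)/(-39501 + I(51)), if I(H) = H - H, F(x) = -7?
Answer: 14810/13167 ≈ 1.1248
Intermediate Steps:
I(H) = 0
((F(8)*50 - 16) - 44064)/(-39501 + I(51)) = ((-7*50 - 16) - 44064)/(-39501 + 0) = ((-350 - 16) - 44064)/(-39501) = (-366 - 44064)*(-1/39501) = -44430*(-1/39501) = 14810/13167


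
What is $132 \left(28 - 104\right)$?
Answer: $-10032$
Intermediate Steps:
$132 \left(28 - 104\right) = 132 \left(-76\right) = -10032$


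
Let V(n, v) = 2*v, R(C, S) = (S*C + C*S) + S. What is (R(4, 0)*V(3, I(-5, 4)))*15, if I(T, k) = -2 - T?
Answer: 0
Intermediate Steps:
R(C, S) = S + 2*C*S (R(C, S) = (C*S + C*S) + S = 2*C*S + S = S + 2*C*S)
(R(4, 0)*V(3, I(-5, 4)))*15 = ((0*(1 + 2*4))*(2*(-2 - 1*(-5))))*15 = ((0*(1 + 8))*(2*(-2 + 5)))*15 = ((0*9)*(2*3))*15 = (0*6)*15 = 0*15 = 0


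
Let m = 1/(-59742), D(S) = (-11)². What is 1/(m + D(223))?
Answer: 59742/7228781 ≈ 0.0082645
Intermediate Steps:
D(S) = 121
m = -1/59742 ≈ -1.6739e-5
1/(m + D(223)) = 1/(-1/59742 + 121) = 1/(7228781/59742) = 59742/7228781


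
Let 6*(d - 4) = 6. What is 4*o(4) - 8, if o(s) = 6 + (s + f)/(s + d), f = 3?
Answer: 172/9 ≈ 19.111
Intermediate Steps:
d = 5 (d = 4 + (⅙)*6 = 4 + 1 = 5)
o(s) = 6 + (3 + s)/(5 + s) (o(s) = 6 + (s + 3)/(s + 5) = 6 + (3 + s)/(5 + s))
4*o(4) - 8 = 4*((33 + 7*4)/(5 + 4)) - 8 = 4*((33 + 28)/9) - 8 = 4*((⅑)*61) - 8 = 4*(61/9) - 8 = 244/9 - 8 = 172/9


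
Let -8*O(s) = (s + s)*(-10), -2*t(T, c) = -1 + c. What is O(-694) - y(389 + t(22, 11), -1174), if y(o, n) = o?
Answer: -2119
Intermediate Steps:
t(T, c) = 1/2 - c/2 (t(T, c) = -(-1 + c)/2 = 1/2 - c/2)
O(s) = 5*s/2 (O(s) = -(s + s)*(-10)/8 = -2*s*(-10)/8 = -(-5)*s/2 = 5*s/2)
O(-694) - y(389 + t(22, 11), -1174) = (5/2)*(-694) - (389 + (1/2 - 1/2*11)) = -1735 - (389 + (1/2 - 11/2)) = -1735 - (389 - 5) = -1735 - 1*384 = -1735 - 384 = -2119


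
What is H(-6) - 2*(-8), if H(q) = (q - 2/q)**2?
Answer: 433/9 ≈ 48.111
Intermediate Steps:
H(-6) - 2*(-8) = (-2 + (-6)**2)**2/(-6)**2 - 2*(-8) = (-2 + 36)**2/36 + 16 = (1/36)*34**2 + 16 = (1/36)*1156 + 16 = 289/9 + 16 = 433/9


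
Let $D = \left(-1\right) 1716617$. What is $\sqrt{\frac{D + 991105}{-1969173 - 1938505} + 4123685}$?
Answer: $\frac{\sqrt{15742113919999079169}}{1953839} \approx 2030.7$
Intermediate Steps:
$D = -1716617$
$\sqrt{\frac{D + 991105}{-1969173 - 1938505} + 4123685} = \sqrt{\frac{-1716617 + 991105}{-1969173 - 1938505} + 4123685} = \sqrt{- \frac{725512}{-3907678} + 4123685} = \sqrt{\left(-725512\right) \left(- \frac{1}{3907678}\right) + 4123685} = \sqrt{\frac{362756}{1953839} + 4123685} = \sqrt{\frac{8057016939471}{1953839}} = \frac{\sqrt{15742113919999079169}}{1953839}$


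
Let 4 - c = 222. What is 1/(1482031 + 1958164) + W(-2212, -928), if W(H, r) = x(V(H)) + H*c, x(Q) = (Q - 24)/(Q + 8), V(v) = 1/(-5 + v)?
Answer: 5884142244946036/12202371665 ≈ 4.8221e+5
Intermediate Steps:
c = -218 (c = 4 - 1*222 = 4 - 222 = -218)
x(Q) = (-24 + Q)/(8 + Q)
W(H, r) = -218*H + (-24 + 1/(-5 + H))/(8 + 1/(-5 + H)) (W(H, r) = (-24 + 1/(-5 + H))/(8 + 1/(-5 + H)) + H*(-218) = (-24 + 1/(-5 + H))/(8 + 1/(-5 + H)) - 218*H = -218*H + (-24 + 1/(-5 + H))/(8 + 1/(-5 + H)))
1/(1482031 + 1958164) + W(-2212, -928) = 1/(1482031 + 1958164) + (121 - 1744*(-2212)**2 + 8478*(-2212))/(-39 + 8*(-2212)) = 1/3440195 + (121 - 1744*4892944 - 18753336)/(-39 - 17696) = 1/3440195 + (121 - 8533294336 - 18753336)/(-17735) = 1/3440195 - 1/17735*(-8552047551) = 1/3440195 + 8552047551/17735 = 5884142244946036/12202371665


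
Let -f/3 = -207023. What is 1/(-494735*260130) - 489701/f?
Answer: -304455428458317/386129145121850 ≈ -0.78848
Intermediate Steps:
f = 621069 (f = -3*(-207023) = 621069)
1/(-494735*260130) - 489701/f = 1/(-494735*260130) - 489701/621069 = -1/494735*1/260130 - 489701*1/621069 = -1/128695415550 - 489701/621069 = -304455428458317/386129145121850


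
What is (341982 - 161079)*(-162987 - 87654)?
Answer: -45341708823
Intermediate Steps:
(341982 - 161079)*(-162987 - 87654) = 180903*(-250641) = -45341708823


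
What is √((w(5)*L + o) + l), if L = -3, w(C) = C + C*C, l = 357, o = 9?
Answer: 2*√69 ≈ 16.613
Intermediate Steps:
w(C) = C + C²
√((w(5)*L + o) + l) = √(((5*(1 + 5))*(-3) + 9) + 357) = √(((5*6)*(-3) + 9) + 357) = √((30*(-3) + 9) + 357) = √((-90 + 9) + 357) = √(-81 + 357) = √276 = 2*√69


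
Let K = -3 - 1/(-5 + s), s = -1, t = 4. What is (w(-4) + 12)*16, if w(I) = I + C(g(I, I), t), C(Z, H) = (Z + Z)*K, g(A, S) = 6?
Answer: -416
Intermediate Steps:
K = -17/6 (K = -3 - 1/(-5 - 1) = -3 - 1/(-6) = -3 - 1*(-⅙) = -3 + ⅙ = -17/6 ≈ -2.8333)
C(Z, H) = -17*Z/3 (C(Z, H) = (Z + Z)*(-17/6) = (2*Z)*(-17/6) = -17*Z/3)
w(I) = -34 + I (w(I) = I - 17/3*6 = I - 34 = -34 + I)
(w(-4) + 12)*16 = ((-34 - 4) + 12)*16 = (-38 + 12)*16 = -26*16 = -416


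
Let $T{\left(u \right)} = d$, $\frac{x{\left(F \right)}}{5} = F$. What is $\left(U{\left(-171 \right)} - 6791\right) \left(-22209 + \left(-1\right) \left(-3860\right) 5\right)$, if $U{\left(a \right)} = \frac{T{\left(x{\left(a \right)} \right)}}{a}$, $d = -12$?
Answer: $\frac{1126024447}{57} \approx 1.9755 \cdot 10^{7}$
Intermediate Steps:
$x{\left(F \right)} = 5 F$
$T{\left(u \right)} = -12$
$U{\left(a \right)} = - \frac{12}{a}$
$\left(U{\left(-171 \right)} - 6791\right) \left(-22209 + \left(-1\right) \left(-3860\right) 5\right) = \left(- \frac{12}{-171} - 6791\right) \left(-22209 + \left(-1\right) \left(-3860\right) 5\right) = \left(\left(-12\right) \left(- \frac{1}{171}\right) - 6791\right) \left(-22209 + 3860 \cdot 5\right) = \left(\frac{4}{57} - 6791\right) \left(-22209 + 19300\right) = \left(- \frac{387083}{57}\right) \left(-2909\right) = \frac{1126024447}{57}$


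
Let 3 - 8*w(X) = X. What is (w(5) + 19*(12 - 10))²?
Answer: 22801/16 ≈ 1425.1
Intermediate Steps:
w(X) = 3/8 - X/8
(w(5) + 19*(12 - 10))² = ((3/8 - ⅛*5) + 19*(12 - 10))² = ((3/8 - 5/8) + 19*2)² = (-¼ + 38)² = (151/4)² = 22801/16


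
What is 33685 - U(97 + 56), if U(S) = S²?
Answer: 10276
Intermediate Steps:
33685 - U(97 + 56) = 33685 - (97 + 56)² = 33685 - 1*153² = 33685 - 1*23409 = 33685 - 23409 = 10276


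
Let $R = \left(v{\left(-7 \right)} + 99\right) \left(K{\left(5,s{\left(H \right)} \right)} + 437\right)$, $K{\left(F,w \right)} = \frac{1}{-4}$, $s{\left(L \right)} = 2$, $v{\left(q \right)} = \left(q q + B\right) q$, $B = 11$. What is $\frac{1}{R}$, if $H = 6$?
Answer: $- \frac{4}{560787} \approx -7.1328 \cdot 10^{-6}$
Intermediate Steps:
$v{\left(q \right)} = q \left(11 + q^{2}\right)$ ($v{\left(q \right)} = \left(q q + 11\right) q = \left(q^{2} + 11\right) q = \left(11 + q^{2}\right) q = q \left(11 + q^{2}\right)$)
$K{\left(F,w \right)} = - \frac{1}{4}$
$R = - \frac{560787}{4}$ ($R = \left(- 7 \left(11 + \left(-7\right)^{2}\right) + 99\right) \left(- \frac{1}{4} + 437\right) = \left(- 7 \left(11 + 49\right) + 99\right) \frac{1747}{4} = \left(\left(-7\right) 60 + 99\right) \frac{1747}{4} = \left(-420 + 99\right) \frac{1747}{4} = \left(-321\right) \frac{1747}{4} = - \frac{560787}{4} \approx -1.402 \cdot 10^{5}$)
$\frac{1}{R} = \frac{1}{- \frac{560787}{4}} = - \frac{4}{560787}$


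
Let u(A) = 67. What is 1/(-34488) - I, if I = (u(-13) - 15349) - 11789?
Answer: 933624647/34488 ≈ 27071.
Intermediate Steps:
I = -27071 (I = (67 - 15349) - 11789 = -15282 - 11789 = -27071)
1/(-34488) - I = 1/(-34488) - 1*(-27071) = -1/34488 + 27071 = 933624647/34488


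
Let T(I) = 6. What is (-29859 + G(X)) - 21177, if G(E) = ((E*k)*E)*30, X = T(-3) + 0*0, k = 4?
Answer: -46716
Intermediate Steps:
X = 6 (X = 6 + 0*0 = 6 + 0 = 6)
G(E) = 120*E**2 (G(E) = ((E*4)*E)*30 = ((4*E)*E)*30 = (4*E**2)*30 = 120*E**2)
(-29859 + G(X)) - 21177 = (-29859 + 120*6**2) - 21177 = (-29859 + 120*36) - 21177 = (-29859 + 4320) - 21177 = -25539 - 21177 = -46716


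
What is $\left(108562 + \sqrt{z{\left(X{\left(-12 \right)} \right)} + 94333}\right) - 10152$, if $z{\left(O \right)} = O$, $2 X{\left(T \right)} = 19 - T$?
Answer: $98410 + \frac{\sqrt{377394}}{2} \approx 98717.0$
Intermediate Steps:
$X{\left(T \right)} = \frac{19}{2} - \frac{T}{2}$ ($X{\left(T \right)} = \frac{19 - T}{2} = \frac{19}{2} - \frac{T}{2}$)
$\left(108562 + \sqrt{z{\left(X{\left(-12 \right)} \right)} + 94333}\right) - 10152 = \left(108562 + \sqrt{\left(\frac{19}{2} - -6\right) + 94333}\right) - 10152 = \left(108562 + \sqrt{\left(\frac{19}{2} + 6\right) + 94333}\right) - 10152 = \left(108562 + \sqrt{\frac{31}{2} + 94333}\right) - 10152 = \left(108562 + \sqrt{\frac{188697}{2}}\right) - 10152 = \left(108562 + \frac{\sqrt{377394}}{2}\right) - 10152 = 98410 + \frac{\sqrt{377394}}{2}$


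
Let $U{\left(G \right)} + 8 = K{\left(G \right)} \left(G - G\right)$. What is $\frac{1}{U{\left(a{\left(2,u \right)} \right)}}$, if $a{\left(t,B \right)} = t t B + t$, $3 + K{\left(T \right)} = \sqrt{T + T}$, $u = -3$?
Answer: $- \frac{1}{8} \approx -0.125$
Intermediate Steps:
$K{\left(T \right)} = -3 + \sqrt{2} \sqrt{T}$ ($K{\left(T \right)} = -3 + \sqrt{T + T} = -3 + \sqrt{2 T} = -3 + \sqrt{2} \sqrt{T}$)
$a{\left(t,B \right)} = t + B t^{2}$ ($a{\left(t,B \right)} = t^{2} B + t = B t^{2} + t = t + B t^{2}$)
$U{\left(G \right)} = -8$ ($U{\left(G \right)} = -8 + \left(-3 + \sqrt{2} \sqrt{G}\right) \left(G - G\right) = -8 + \left(-3 + \sqrt{2} \sqrt{G}\right) 0 = -8 + 0 = -8$)
$\frac{1}{U{\left(a{\left(2,u \right)} \right)}} = \frac{1}{-8} = - \frac{1}{8}$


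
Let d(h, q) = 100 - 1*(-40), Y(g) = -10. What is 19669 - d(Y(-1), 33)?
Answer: 19529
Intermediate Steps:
d(h, q) = 140 (d(h, q) = 100 + 40 = 140)
19669 - d(Y(-1), 33) = 19669 - 1*140 = 19669 - 140 = 19529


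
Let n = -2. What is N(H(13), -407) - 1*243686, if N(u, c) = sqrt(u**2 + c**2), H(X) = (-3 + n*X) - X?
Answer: -243686 + sqrt(167413) ≈ -2.4328e+5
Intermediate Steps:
H(X) = -3 - 3*X (H(X) = (-3 - 2*X) - X = -3 - 3*X)
N(u, c) = sqrt(c**2 + u**2)
N(H(13), -407) - 1*243686 = sqrt((-407)**2 + (-3 - 3*13)**2) - 1*243686 = sqrt(165649 + (-3 - 39)**2) - 243686 = sqrt(165649 + (-42)**2) - 243686 = sqrt(165649 + 1764) - 243686 = sqrt(167413) - 243686 = -243686 + sqrt(167413)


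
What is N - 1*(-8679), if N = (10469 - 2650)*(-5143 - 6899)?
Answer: -94147719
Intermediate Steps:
N = -94156398 (N = 7819*(-12042) = -94156398)
N - 1*(-8679) = -94156398 - 1*(-8679) = -94156398 + 8679 = -94147719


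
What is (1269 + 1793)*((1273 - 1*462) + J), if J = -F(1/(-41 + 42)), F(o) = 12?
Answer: 2446538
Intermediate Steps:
J = -12 (J = -1*12 = -12)
(1269 + 1793)*((1273 - 1*462) + J) = (1269 + 1793)*((1273 - 1*462) - 12) = 3062*((1273 - 462) - 12) = 3062*(811 - 12) = 3062*799 = 2446538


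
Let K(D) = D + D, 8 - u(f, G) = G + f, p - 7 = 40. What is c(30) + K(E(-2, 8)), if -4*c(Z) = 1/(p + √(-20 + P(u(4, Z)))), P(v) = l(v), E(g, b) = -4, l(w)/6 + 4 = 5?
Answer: (-32*√14 + 1505*I)/(4*(√14 - 47*I)) ≈ -8.0053 + 0.00042079*I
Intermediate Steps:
p = 47 (p = 7 + 40 = 47)
l(w) = 6 (l(w) = -24 + 6*5 = -24 + 30 = 6)
u(f, G) = 8 - G - f (u(f, G) = 8 - (G + f) = 8 + (-G - f) = 8 - G - f)
P(v) = 6
K(D) = 2*D
c(Z) = -1/(4*(47 + I*√14)) (c(Z) = -1/(4*(47 + √(-20 + 6))) = -1/(4*(47 + √(-14))) = -1/(4*(47 + I*√14)))
c(30) + K(E(-2, 8)) = I/(4*(√14 - 47*I)) + 2*(-4) = I/(4*(√14 - 47*I)) - 8 = -8 + I/(4*(√14 - 47*I))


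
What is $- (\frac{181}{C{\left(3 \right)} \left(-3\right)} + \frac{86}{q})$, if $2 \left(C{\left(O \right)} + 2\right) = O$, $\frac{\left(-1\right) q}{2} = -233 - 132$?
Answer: $- \frac{132259}{1095} \approx -120.78$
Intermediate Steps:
$q = 730$ ($q = - 2 \left(-233 - 132\right) = \left(-2\right) \left(-365\right) = 730$)
$C{\left(O \right)} = -2 + \frac{O}{2}$
$- (\frac{181}{C{\left(3 \right)} \left(-3\right)} + \frac{86}{q}) = - (\frac{181}{\left(-2 + \frac{1}{2} \cdot 3\right) \left(-3\right)} + \frac{86}{730}) = - (\frac{181}{\left(-2 + \frac{3}{2}\right) \left(-3\right)} + 86 \cdot \frac{1}{730}) = - (\frac{181}{\left(- \frac{1}{2}\right) \left(-3\right)} + \frac{43}{365}) = - (\frac{181}{\frac{3}{2}} + \frac{43}{365}) = - (181 \cdot \frac{2}{3} + \frac{43}{365}) = - (\frac{362}{3} + \frac{43}{365}) = \left(-1\right) \frac{132259}{1095} = - \frac{132259}{1095}$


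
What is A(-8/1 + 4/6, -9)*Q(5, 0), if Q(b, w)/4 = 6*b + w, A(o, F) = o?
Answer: -880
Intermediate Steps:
Q(b, w) = 4*w + 24*b (Q(b, w) = 4*(6*b + w) = 4*(w + 6*b) = 4*w + 24*b)
A(-8/1 + 4/6, -9)*Q(5, 0) = (-8/1 + 4/6)*(4*0 + 24*5) = (-8*1 + 4*(1/6))*(0 + 120) = (-8 + 2/3)*120 = -22/3*120 = -880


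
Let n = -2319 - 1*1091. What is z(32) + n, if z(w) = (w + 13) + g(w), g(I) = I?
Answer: -3333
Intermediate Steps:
z(w) = 13 + 2*w (z(w) = (w + 13) + w = (13 + w) + w = 13 + 2*w)
n = -3410 (n = -2319 - 1091 = -3410)
z(32) + n = (13 + 2*32) - 3410 = (13 + 64) - 3410 = 77 - 3410 = -3333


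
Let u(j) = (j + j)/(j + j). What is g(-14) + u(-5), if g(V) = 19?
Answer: 20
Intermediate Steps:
u(j) = 1 (u(j) = (2*j)/((2*j)) = (2*j)*(1/(2*j)) = 1)
g(-14) + u(-5) = 19 + 1 = 20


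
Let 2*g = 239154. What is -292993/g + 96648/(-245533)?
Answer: -83496328165/29360099541 ≈ -2.8439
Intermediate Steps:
g = 119577 (g = (½)*239154 = 119577)
-292993/g + 96648/(-245533) = -292993/119577 + 96648/(-245533) = -292993*1/119577 + 96648*(-1/245533) = -292993/119577 - 96648/245533 = -83496328165/29360099541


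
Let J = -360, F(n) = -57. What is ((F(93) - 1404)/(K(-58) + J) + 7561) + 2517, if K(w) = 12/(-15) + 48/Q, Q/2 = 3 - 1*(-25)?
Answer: 127013779/12598 ≈ 10082.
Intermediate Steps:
Q = 56 (Q = 2*(3 - 1*(-25)) = 2*(3 + 25) = 2*28 = 56)
K(w) = 2/35 (K(w) = 12/(-15) + 48/56 = 12*(-1/15) + 48*(1/56) = -⅘ + 6/7 = 2/35)
((F(93) - 1404)/(K(-58) + J) + 7561) + 2517 = ((-57 - 1404)/(2/35 - 360) + 7561) + 2517 = (-1461/(-12598/35) + 7561) + 2517 = (-1461*(-35/12598) + 7561) + 2517 = (51135/12598 + 7561) + 2517 = 95304613/12598 + 2517 = 127013779/12598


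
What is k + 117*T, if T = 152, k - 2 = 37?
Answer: 17823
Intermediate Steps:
k = 39 (k = 2 + 37 = 39)
k + 117*T = 39 + 117*152 = 39 + 17784 = 17823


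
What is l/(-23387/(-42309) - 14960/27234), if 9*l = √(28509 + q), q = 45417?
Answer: 46441179*√6/13003 ≈ 8748.5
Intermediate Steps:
l = 37*√6/3 (l = √(28509 + 45417)/9 = √73926/9 = (111*√6)/9 = 37*√6/3 ≈ 30.210)
l/(-23387/(-42309) - 14960/27234) = (37*√6/3)/(-23387/(-42309) - 14960/27234) = (37*√6/3)/(-23387*(-1/42309) - 14960*1/27234) = (37*√6/3)/(23387/42309 - 440/801) = (37*√6/3)/(13003/3765501) = (37*√6/3)*(3765501/13003) = 46441179*√6/13003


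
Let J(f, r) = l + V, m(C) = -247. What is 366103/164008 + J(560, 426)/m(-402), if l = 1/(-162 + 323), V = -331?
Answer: 94327143/26405288 ≈ 3.5723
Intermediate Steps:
l = 1/161 ≈ 0.0062112
J(f, r) = -53290/161 (J(f, r) = 1/161 - 331 = -53290/161)
366103/164008 + J(560, 426)/m(-402) = 366103/164008 - 53290/161/(-247) = 366103*(1/164008) - 53290/161*(-1/247) = 366103/164008 + 53290/39767 = 94327143/26405288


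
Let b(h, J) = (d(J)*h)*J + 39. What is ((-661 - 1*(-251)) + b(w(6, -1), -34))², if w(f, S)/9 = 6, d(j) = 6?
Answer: 129663769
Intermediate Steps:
w(f, S) = 54 (w(f, S) = 9*6 = 54)
b(h, J) = 39 + 6*J*h (b(h, J) = (6*h)*J + 39 = 6*J*h + 39 = 39 + 6*J*h)
((-661 - 1*(-251)) + b(w(6, -1), -34))² = ((-661 - 1*(-251)) + (39 + 6*(-34)*54))² = ((-661 + 251) + (39 - 11016))² = (-410 - 10977)² = (-11387)² = 129663769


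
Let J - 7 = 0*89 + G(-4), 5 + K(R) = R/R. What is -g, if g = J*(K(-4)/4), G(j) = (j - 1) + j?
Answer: -2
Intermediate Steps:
K(R) = -4 (K(R) = -5 + R/R = -5 + 1 = -4)
G(j) = -1 + 2*j (G(j) = (-1 + j) + j = -1 + 2*j)
J = -2 (J = 7 + (0*89 + (-1 + 2*(-4))) = 7 + (0 + (-1 - 8)) = 7 + (0 - 9) = 7 - 9 = -2)
g = 2 (g = -(-8)/4 = -2*(-1) = 2)
-g = -1*2 = -2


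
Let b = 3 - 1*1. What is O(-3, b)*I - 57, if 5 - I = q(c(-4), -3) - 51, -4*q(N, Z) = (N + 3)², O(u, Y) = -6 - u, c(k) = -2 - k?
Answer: -975/4 ≈ -243.75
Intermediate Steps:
b = 2 (b = 3 - 1 = 2)
q(N, Z) = -(3 + N)²/4 (q(N, Z) = -(N + 3)²/4 = -(3 + N)²/4)
I = 249/4 (I = 5 - (-(3 + (-2 - 1*(-4)))²/4 - 51) = 5 - (-(3 + (-2 + 4))²/4 - 51) = 5 - (-(3 + 2)²/4 - 51) = 5 - (-¼*5² - 51) = 5 - (-¼*25 - 51) = 5 - (-25/4 - 51) = 5 - 1*(-229/4) = 5 + 229/4 = 249/4 ≈ 62.250)
O(-3, b)*I - 57 = (-6 - 1*(-3))*(249/4) - 57 = (-6 + 3)*(249/4) - 57 = -3*249/4 - 57 = -747/4 - 57 = -975/4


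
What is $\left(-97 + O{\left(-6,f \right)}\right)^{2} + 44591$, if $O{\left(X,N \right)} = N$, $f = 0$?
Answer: $54000$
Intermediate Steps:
$\left(-97 + O{\left(-6,f \right)}\right)^{2} + 44591 = \left(-97 + 0\right)^{2} + 44591 = \left(-97\right)^{2} + 44591 = 9409 + 44591 = 54000$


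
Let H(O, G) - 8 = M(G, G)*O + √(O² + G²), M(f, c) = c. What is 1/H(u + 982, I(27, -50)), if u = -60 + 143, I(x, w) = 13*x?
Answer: 373823/139742377903 - 3*√139714/139742377903 ≈ 2.6671e-6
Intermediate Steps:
u = 83
H(O, G) = 8 + √(G² + O²) + G*O (H(O, G) = 8 + (G*O + √(O² + G²)) = 8 + (G*O + √(G² + O²)) = 8 + (√(G² + O²) + G*O) = 8 + √(G² + O²) + G*O)
1/H(u + 982, I(27, -50)) = 1/(8 + √((13*27)² + (83 + 982)²) + (13*27)*(83 + 982)) = 1/(8 + √(351² + 1065²) + 351*1065) = 1/(8 + √(123201 + 1134225) + 373815) = 1/(8 + √1257426 + 373815) = 1/(8 + 3*√139714 + 373815) = 1/(373823 + 3*√139714)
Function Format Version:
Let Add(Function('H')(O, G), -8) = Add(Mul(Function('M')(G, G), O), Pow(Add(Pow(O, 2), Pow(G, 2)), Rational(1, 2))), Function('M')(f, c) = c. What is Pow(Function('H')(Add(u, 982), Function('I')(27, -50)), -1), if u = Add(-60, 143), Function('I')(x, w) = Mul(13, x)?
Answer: Add(Rational(373823, 139742377903), Mul(Rational(-3, 139742377903), Pow(139714, Rational(1, 2)))) ≈ 2.6671e-6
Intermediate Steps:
u = 83
Function('H')(O, G) = Add(8, Pow(Add(Pow(G, 2), Pow(O, 2)), Rational(1, 2)), Mul(G, O)) (Function('H')(O, G) = Add(8, Add(Mul(G, O), Pow(Add(Pow(O, 2), Pow(G, 2)), Rational(1, 2)))) = Add(8, Add(Mul(G, O), Pow(Add(Pow(G, 2), Pow(O, 2)), Rational(1, 2)))) = Add(8, Add(Pow(Add(Pow(G, 2), Pow(O, 2)), Rational(1, 2)), Mul(G, O))) = Add(8, Pow(Add(Pow(G, 2), Pow(O, 2)), Rational(1, 2)), Mul(G, O)))
Pow(Function('H')(Add(u, 982), Function('I')(27, -50)), -1) = Pow(Add(8, Pow(Add(Pow(Mul(13, 27), 2), Pow(Add(83, 982), 2)), Rational(1, 2)), Mul(Mul(13, 27), Add(83, 982))), -1) = Pow(Add(8, Pow(Add(Pow(351, 2), Pow(1065, 2)), Rational(1, 2)), Mul(351, 1065)), -1) = Pow(Add(8, Pow(Add(123201, 1134225), Rational(1, 2)), 373815), -1) = Pow(Add(8, Pow(1257426, Rational(1, 2)), 373815), -1) = Pow(Add(8, Mul(3, Pow(139714, Rational(1, 2))), 373815), -1) = Pow(Add(373823, Mul(3, Pow(139714, Rational(1, 2)))), -1)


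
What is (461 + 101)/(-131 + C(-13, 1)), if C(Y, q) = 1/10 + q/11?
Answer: -61820/14389 ≈ -4.2963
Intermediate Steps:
C(Y, q) = ⅒ + q/11 (C(Y, q) = 1*(⅒) + q*(1/11) = ⅒ + q/11)
(461 + 101)/(-131 + C(-13, 1)) = (461 + 101)/(-131 + (⅒ + (1/11)*1)) = 562/(-131 + (⅒ + 1/11)) = 562/(-131 + 21/110) = 562/(-14389/110) = 562*(-110/14389) = -61820/14389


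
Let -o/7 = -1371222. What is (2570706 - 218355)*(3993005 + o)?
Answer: 31972117405209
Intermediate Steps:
o = 9598554 (o = -7*(-1371222) = 9598554)
(2570706 - 218355)*(3993005 + o) = (2570706 - 218355)*(3993005 + 9598554) = 2352351*13591559 = 31972117405209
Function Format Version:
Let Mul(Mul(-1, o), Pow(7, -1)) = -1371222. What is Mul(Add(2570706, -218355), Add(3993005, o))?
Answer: 31972117405209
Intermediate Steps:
o = 9598554 (o = Mul(-7, -1371222) = 9598554)
Mul(Add(2570706, -218355), Add(3993005, o)) = Mul(Add(2570706, -218355), Add(3993005, 9598554)) = Mul(2352351, 13591559) = 31972117405209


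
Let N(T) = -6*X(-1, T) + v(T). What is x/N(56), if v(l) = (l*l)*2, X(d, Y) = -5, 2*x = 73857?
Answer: 73857/12604 ≈ 5.8598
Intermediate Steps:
x = 73857/2 (x = (1/2)*73857 = 73857/2 ≈ 36929.)
v(l) = 2*l**2 (v(l) = l**2*2 = 2*l**2)
N(T) = 30 + 2*T**2 (N(T) = -6*(-5) + 2*T**2 = 30 + 2*T**2)
x/N(56) = 73857/(2*(30 + 2*56**2)) = 73857/(2*(30 + 2*3136)) = 73857/(2*(30 + 6272)) = (73857/2)/6302 = (73857/2)*(1/6302) = 73857/12604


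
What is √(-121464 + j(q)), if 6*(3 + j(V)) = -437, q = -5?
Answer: I*√4375434/6 ≈ 348.63*I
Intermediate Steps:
j(V) = -455/6 (j(V) = -3 + (⅙)*(-437) = -3 - 437/6 = -455/6)
√(-121464 + j(q)) = √(-121464 - 455/6) = √(-729239/6) = I*√4375434/6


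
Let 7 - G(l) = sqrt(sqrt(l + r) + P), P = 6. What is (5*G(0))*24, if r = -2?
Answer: 840 - 120*sqrt(6 + I*sqrt(2)) ≈ 544.05 - 34.406*I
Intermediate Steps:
G(l) = 7 - sqrt(6 + sqrt(-2 + l)) (G(l) = 7 - sqrt(sqrt(l - 2) + 6) = 7 - sqrt(sqrt(-2 + l) + 6) = 7 - sqrt(6 + sqrt(-2 + l)))
(5*G(0))*24 = (5*(7 - sqrt(6 + sqrt(-2 + 0))))*24 = (5*(7 - sqrt(6 + sqrt(-2))))*24 = (5*(7 - sqrt(6 + I*sqrt(2))))*24 = (35 - 5*sqrt(6 + I*sqrt(2)))*24 = 840 - 120*sqrt(6 + I*sqrt(2))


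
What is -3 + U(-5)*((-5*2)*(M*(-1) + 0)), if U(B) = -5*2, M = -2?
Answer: 197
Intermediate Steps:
U(B) = -10
-3 + U(-5)*((-5*2)*(M*(-1) + 0)) = -3 - 10*(-5*2)*(-2*(-1) + 0) = -3 - (-100)*(2 + 0) = -3 - (-100)*2 = -3 - 10*(-20) = -3 + 200 = 197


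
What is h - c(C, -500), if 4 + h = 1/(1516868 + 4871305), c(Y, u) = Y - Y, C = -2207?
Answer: -25552691/6388173 ≈ -4.0000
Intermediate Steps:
c(Y, u) = 0
h = -25552691/6388173 (h = -4 + 1/(1516868 + 4871305) = -4 + 1/6388173 = -25552691/6388173 ≈ -4.0000)
h - c(C, -500) = -25552691/6388173 - 1*0 = -25552691/6388173 + 0 = -25552691/6388173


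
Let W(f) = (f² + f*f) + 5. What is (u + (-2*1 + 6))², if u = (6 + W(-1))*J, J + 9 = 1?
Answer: 10000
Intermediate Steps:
J = -8 (J = -9 + 1 = -8)
W(f) = 5 + 2*f² (W(f) = (f² + f²) + 5 = 2*f² + 5 = 5 + 2*f²)
u = -104 (u = (6 + (5 + 2*(-1)²))*(-8) = (6 + (5 + 2*1))*(-8) = (6 + (5 + 2))*(-8) = (6 + 7)*(-8) = 13*(-8) = -104)
(u + (-2*1 + 6))² = (-104 + (-2*1 + 6))² = (-104 + (-2 + 6))² = (-104 + 4)² = (-100)² = 10000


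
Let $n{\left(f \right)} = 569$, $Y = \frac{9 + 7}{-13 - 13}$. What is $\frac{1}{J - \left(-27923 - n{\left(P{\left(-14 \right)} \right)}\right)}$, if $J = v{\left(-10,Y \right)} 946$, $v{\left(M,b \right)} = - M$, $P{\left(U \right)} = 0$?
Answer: $\frac{1}{37952} \approx 2.6349 \cdot 10^{-5}$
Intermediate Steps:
$Y = - \frac{8}{13}$ ($Y = \frac{16}{-26} = 16 \left(- \frac{1}{26}\right) = - \frac{8}{13} \approx -0.61539$)
$J = 9460$ ($J = \left(-1\right) \left(-10\right) 946 = 10 \cdot 946 = 9460$)
$\frac{1}{J - \left(-27923 - n{\left(P{\left(-14 \right)} \right)}\right)} = \frac{1}{9460 + \left(\left(99783 + 569\right) - 71860\right)} = \frac{1}{9460 + \left(100352 - 71860\right)} = \frac{1}{9460 + 28492} = \frac{1}{37952}$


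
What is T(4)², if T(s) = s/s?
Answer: 1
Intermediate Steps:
T(s) = 1
T(4)² = 1² = 1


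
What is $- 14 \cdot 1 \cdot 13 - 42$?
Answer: $-224$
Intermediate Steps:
$- 14 \cdot 1 \cdot 13 - 42 = \left(-14\right) 13 - 42 = -182 - 42 = -224$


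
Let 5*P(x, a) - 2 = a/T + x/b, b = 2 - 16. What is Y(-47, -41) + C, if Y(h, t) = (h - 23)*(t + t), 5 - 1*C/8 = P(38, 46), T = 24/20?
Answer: 120116/21 ≈ 5719.8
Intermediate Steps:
b = -14
T = 6/5 (T = 24*(1/20) = 6/5 ≈ 1.2000)
P(x, a) = ⅖ - x/70 + a/6 (P(x, a) = ⅖ + (a/(6/5) + x/(-14))/5 = ⅖ + (a*(⅚) + x*(-1/14))/5 = ⅖ + (5*a/6 - x/14)/5 = ⅖ + (-x/14 + 5*a/6)/5 = ⅖ + (-x/70 + a/6) = ⅖ - x/70 + a/6)
C = -424/21 (C = 40 - 8*(⅖ - 1/70*38 + (⅙)*46) = 40 - 8*(⅖ - 19/35 + 23/3) = 40 - 8*158/21 = 40 - 1264/21 = -424/21 ≈ -20.190)
Y(h, t) = 2*t*(-23 + h) (Y(h, t) = (-23 + h)*(2*t) = 2*t*(-23 + h))
Y(-47, -41) + C = 2*(-41)*(-23 - 47) - 424/21 = 2*(-41)*(-70) - 424/21 = 5740 - 424/21 = 120116/21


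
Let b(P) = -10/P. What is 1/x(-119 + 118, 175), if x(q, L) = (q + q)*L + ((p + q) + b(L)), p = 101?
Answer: -35/8752 ≈ -0.0039991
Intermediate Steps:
x(q, L) = 101 + q - 10/L + 2*L*q (x(q, L) = (q + q)*L + ((101 + q) - 10/L) = (2*q)*L + (101 + q - 10/L) = 2*L*q + (101 + q - 10/L) = 101 + q - 10/L + 2*L*q)
1/x(-119 + 118, 175) = 1/(101 + (-119 + 118) - 10/175 + 2*175*(-119 + 118)) = 1/(101 - 1 - 10*1/175 + 2*175*(-1)) = 1/(101 - 1 - 2/35 - 350) = 1/(-8752/35) = -35/8752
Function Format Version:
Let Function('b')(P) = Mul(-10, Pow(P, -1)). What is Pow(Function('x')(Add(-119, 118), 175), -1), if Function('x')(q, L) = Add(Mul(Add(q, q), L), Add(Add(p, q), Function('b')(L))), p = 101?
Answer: Rational(-35, 8752) ≈ -0.0039991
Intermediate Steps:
Function('x')(q, L) = Add(101, q, Mul(-10, Pow(L, -1)), Mul(2, L, q)) (Function('x')(q, L) = Add(Mul(Add(q, q), L), Add(Add(101, q), Mul(-10, Pow(L, -1)))) = Add(Mul(Mul(2, q), L), Add(101, q, Mul(-10, Pow(L, -1)))) = Add(Mul(2, L, q), Add(101, q, Mul(-10, Pow(L, -1)))) = Add(101, q, Mul(-10, Pow(L, -1)), Mul(2, L, q)))
Pow(Function('x')(Add(-119, 118), 175), -1) = Pow(Add(101, Add(-119, 118), Mul(-10, Pow(175, -1)), Mul(2, 175, Add(-119, 118))), -1) = Pow(Add(101, -1, Mul(-10, Rational(1, 175)), Mul(2, 175, -1)), -1) = Pow(Add(101, -1, Rational(-2, 35), -350), -1) = Pow(Rational(-8752, 35), -1) = Rational(-35, 8752)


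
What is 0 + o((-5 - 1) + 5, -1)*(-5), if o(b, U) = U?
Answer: 5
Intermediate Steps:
0 + o((-5 - 1) + 5, -1)*(-5) = 0 - 1*(-5) = 0 + 5 = 5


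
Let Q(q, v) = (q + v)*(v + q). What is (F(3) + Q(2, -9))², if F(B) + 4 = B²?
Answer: 2916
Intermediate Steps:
Q(q, v) = (q + v)² (Q(q, v) = (q + v)*(q + v) = (q + v)²)
F(B) = -4 + B²
(F(3) + Q(2, -9))² = ((-4 + 3²) + (2 - 9)²)² = ((-4 + 9) + (-7)²)² = (5 + 49)² = 54² = 2916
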